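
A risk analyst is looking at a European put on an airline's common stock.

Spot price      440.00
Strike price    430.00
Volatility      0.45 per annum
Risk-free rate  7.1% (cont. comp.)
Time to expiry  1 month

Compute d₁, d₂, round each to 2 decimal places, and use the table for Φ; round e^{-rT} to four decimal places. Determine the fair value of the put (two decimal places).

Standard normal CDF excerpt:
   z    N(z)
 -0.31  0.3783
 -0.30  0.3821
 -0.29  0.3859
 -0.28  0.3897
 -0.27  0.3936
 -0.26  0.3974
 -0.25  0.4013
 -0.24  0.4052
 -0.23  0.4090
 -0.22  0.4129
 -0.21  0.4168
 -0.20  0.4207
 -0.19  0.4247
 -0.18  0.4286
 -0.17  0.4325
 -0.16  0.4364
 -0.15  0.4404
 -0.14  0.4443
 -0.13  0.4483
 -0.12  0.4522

16.75

σ√T = 0.45·√0.08333 = 0.1299
d₁ = [ln(440/430) + (0.071 + 0.45²/2)·0.08333] / 0.1299 = [0.0230 + 0.0144] / 0.1299 = 0.2875 which rounds to 0.29
d₂ = d₁ − σ√T = 0.2875 − 0.1299 = 0.1576 which rounds to 0.16
exp(−rT) = exp(−0.071·0.08333) = 0.9941
P = 430·0.9941·N(-0.16) − 440·N(-0.29) = 430·0.9941·0.4364 − 440·0.3859 = 186.5449 − 169.7960 = 16.7489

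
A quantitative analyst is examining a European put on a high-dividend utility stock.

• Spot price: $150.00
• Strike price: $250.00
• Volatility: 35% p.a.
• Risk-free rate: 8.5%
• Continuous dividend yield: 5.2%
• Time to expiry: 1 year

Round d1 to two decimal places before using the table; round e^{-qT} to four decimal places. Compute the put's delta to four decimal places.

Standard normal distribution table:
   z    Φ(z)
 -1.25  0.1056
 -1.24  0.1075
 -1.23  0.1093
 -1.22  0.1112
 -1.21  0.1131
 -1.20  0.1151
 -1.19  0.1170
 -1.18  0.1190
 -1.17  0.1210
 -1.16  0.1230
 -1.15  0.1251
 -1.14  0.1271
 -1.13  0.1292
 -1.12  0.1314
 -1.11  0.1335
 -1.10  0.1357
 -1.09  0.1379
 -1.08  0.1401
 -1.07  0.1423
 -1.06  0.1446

σ√T = 0.35·√1 = 0.3500
d₁ = [ln(150/250) + (0.085 − 0.052 + 0.35²/2)·1] / 0.3500 = [-0.5108 + 0.0943] / 0.3500 = -1.1902 which rounds to -1.19
N(d₁) = N(-1.19) = 0.1170
Δ_put = exp(−qT)·(N(d₁) − 1) = 0.9493·(0.1170 − 1) = -0.8382

-0.8382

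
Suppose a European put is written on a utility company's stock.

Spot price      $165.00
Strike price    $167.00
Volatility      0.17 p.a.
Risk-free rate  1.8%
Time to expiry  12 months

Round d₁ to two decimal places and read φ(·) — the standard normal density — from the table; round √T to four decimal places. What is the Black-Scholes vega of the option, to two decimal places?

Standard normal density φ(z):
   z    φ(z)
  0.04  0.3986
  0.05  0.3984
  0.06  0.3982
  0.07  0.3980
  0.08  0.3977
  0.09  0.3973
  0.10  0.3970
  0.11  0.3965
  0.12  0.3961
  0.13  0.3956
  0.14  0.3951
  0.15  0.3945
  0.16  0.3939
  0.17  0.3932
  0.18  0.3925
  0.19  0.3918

65.36

σ√T = 0.17 × 1.0000 = 0.1700
d₁ = [ln(165/167) + (0.018 + 0.17²/2)·1] / 0.1700 = [-0.0120 + 0.0324] / 0.1700 = 0.1200 which rounds to 0.12
√T = √1 = 1.0000
φ(d₁) = φ(0.12) = 0.3961
vega = S·φ(d₁)·√T = 165·0.3961·1.0000 = 65.3565
(Call and put vega coincide under Black-Scholes.)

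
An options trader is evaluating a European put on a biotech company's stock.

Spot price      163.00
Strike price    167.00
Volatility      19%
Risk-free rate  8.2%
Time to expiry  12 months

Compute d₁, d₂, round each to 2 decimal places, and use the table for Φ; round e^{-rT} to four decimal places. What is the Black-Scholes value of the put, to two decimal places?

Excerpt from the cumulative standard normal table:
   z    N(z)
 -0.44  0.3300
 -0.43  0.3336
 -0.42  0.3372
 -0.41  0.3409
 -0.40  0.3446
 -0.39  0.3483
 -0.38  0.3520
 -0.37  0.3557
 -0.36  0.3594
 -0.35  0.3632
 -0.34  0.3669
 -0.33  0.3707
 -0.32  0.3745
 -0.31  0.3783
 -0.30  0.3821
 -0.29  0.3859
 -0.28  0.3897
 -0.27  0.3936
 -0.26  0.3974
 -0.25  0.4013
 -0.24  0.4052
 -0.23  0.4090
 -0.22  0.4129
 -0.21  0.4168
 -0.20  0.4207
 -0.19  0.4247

σ√T = 0.19·√1 = 0.1900
d₁ = [ln(163/167) + (0.082 + 0.19²/2)·1] / 0.1900 = [-0.0242 + 0.1001] / 0.1900 = 0.3990 ≈ 0.40
d₂ = d₁ − σ√T = 0.3990 − 0.1900 = 0.2090 ≈ 0.21
exp(−rT) = exp(−0.082·1) = 0.9213
P = 167·0.9213·N(-0.21) − 163·N(-0.40) = 167·0.9213·0.4168 − 163·0.3446 = 64.1276 − 56.1698 = 7.9578

7.96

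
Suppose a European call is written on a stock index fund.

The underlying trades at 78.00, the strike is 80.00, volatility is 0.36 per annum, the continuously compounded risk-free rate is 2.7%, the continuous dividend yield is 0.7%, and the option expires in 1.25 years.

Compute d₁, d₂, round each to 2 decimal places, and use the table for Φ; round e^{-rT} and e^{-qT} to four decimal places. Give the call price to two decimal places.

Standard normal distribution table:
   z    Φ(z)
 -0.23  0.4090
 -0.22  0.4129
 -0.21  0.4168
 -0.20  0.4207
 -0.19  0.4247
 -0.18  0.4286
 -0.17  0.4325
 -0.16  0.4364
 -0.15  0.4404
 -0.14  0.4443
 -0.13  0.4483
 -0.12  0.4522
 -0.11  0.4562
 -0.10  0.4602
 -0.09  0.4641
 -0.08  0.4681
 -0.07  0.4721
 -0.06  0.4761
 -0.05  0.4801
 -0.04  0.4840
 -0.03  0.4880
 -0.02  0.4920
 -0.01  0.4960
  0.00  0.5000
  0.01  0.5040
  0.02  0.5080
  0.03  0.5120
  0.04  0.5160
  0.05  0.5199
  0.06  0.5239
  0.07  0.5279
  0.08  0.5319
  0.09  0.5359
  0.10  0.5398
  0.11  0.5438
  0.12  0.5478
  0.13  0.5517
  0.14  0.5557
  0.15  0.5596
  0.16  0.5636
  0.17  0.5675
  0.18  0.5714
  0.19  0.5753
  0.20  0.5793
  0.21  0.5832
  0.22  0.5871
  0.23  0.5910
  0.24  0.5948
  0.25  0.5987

12.25

T = 1.25;  σ√T = 0.4025
d₁ = [ln(78/80) + (0.027 − 0.007 + 0.36²/2)·1.25] / 0.4025 = [-0.0253 + 0.1060] / 0.4025 = 0.2005 → 0.20
d₂ = d₁ − σ√T = 0.2005 − 0.4025 = -0.2020 → -0.20
e^(−qT) = e^(−0.007·1.25) = 0.9913;  e^(−rT) = e^(−0.027·1.25) = 0.9668
N(d₁) = N(0.20) = 0.5793;  N(d₂) = N(-0.20) = 0.4207
C = 78·0.9913·0.5793 − 80·0.9668·0.4207 = 44.7923 − 32.5386 = 12.2537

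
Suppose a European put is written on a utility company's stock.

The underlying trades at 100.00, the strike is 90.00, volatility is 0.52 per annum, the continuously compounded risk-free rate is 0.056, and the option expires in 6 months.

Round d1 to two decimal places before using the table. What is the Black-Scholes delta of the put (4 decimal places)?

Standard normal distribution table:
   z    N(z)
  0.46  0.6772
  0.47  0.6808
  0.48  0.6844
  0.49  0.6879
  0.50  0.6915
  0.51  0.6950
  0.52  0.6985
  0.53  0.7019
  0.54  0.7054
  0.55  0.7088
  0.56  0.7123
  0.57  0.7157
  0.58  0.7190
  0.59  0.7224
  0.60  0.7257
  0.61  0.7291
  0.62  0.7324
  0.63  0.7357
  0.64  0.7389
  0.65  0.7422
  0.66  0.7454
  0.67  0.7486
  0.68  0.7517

-0.2912

σ√T = 0.52·√0.5 = 0.3677
d₁ = [ln(100/90) + (0.056 + 0.52²/2)·0.5] / 0.3677 = [0.1054 + 0.0956] / 0.3677 = 0.5465 ≈ 0.55
N(d₁) = N(0.55) = 0.7088
Δ_put = N(d₁) − 1 = 0.7088 − 1 = -0.2912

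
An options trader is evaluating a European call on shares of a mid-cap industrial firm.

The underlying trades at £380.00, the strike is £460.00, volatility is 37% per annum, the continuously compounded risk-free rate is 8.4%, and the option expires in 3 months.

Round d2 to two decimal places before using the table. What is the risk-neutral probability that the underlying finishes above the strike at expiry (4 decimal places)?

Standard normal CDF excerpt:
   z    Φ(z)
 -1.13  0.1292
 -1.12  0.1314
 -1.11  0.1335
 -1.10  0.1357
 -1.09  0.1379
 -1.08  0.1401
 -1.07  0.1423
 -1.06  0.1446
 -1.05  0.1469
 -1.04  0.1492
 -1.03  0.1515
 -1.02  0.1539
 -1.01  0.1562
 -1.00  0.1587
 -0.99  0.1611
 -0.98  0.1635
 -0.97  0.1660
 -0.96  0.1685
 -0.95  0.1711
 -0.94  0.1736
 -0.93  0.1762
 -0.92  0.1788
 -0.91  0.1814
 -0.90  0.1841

σ√T = 0.37·√0.25 = 0.1850
d₁ = [ln(380/460) + (0.084 + 0.37²/2)·0.25] / 0.1850 = [-0.1911 + 0.0381] / 0.1850 = -0.8267 ≈ -0.83
d₂ = d₁ − σ√T = -0.8267 − 0.1850 = -1.0117 ≈ -1.01
Pr(exercise) under Q = N(d₂) = 0.1562

0.1562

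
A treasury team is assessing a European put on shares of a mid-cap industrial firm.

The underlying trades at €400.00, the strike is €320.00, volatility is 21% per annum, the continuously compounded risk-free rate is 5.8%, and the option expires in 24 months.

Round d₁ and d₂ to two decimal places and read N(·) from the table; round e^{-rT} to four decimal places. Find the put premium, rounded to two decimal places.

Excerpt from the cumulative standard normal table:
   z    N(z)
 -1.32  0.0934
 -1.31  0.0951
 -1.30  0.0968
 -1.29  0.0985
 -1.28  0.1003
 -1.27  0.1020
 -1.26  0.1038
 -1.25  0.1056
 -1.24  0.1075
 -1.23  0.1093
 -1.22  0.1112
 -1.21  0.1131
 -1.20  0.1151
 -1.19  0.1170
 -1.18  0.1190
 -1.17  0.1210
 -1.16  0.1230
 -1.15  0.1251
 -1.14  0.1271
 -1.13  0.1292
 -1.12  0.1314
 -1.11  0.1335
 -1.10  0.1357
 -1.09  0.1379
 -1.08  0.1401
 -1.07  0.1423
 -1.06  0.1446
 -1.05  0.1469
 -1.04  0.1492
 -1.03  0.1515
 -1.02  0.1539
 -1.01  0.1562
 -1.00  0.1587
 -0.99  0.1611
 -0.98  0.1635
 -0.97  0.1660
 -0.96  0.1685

σ√T = 0.21·√2 = 0.2970
ln(S/K) + (r + σ²/2)T = ln(400/320) + (0.058 + 0.21²/2)·2 = 0.2231 + 0.1601 = 0.3832
d₁ = 0.3832 / 0.2970 = 1.2904 ⇒ 1.29
d₂ = d₁ − σ√T = 1.2904 − 0.2970 = 0.9935 ⇒ 0.99
e^(−rT) = e^(−0.058·2) = 0.8905
P = 320·0.8905·N(-0.99) − 400·N(-1.29) = 320·0.8905·0.1611 − 400·0.0985 = 45.9071 − 39.4000 = 6.5071

€6.51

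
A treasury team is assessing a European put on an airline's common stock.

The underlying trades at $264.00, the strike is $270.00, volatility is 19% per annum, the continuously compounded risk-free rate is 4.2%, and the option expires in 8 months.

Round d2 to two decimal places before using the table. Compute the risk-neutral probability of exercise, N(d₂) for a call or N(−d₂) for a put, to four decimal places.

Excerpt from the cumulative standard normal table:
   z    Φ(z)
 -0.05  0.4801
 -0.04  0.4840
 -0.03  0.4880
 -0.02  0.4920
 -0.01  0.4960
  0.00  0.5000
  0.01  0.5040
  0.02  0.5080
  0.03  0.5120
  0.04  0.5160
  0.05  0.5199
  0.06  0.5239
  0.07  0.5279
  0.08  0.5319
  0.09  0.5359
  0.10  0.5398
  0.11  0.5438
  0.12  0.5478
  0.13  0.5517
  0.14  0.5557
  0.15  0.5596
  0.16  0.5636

0.5160

T = 0.6667;  σ√T = 0.1551
d₁ = [ln(264/270) + (0.042 + 0.19²/2)·0.6667] / 0.1551 = [-0.0225 + 0.0400] / 0.1551 = 0.1132 → 0.11
d₂ = d₁ − σ√T = 0.1132 − 0.1551 = -0.0419 → -0.04
Pr(exercise) under Q = N(−d₂) = N(0.04) = 0.5160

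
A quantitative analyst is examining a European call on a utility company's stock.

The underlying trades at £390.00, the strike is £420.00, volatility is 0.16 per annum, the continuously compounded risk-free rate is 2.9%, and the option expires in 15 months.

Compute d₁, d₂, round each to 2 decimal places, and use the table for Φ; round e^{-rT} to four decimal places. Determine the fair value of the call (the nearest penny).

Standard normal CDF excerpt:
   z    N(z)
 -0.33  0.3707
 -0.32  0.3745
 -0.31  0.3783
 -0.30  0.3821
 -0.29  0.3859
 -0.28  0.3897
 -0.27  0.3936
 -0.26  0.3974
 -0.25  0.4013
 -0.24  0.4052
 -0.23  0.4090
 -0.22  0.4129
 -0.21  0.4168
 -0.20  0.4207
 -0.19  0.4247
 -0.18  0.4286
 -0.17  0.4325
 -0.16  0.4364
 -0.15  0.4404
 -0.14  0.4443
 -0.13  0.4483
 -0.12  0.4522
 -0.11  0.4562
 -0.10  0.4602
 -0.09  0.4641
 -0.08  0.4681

σ√T = 0.16·√1.25 = 0.1789
d₁ = [ln(390/420) + (0.029 + ½·0.16²)·1.25] / (σ√T) = (-0.0741 + 0.0523) / 0.1789 = -0.1222 which rounds to -0.12
d₂ = -0.1222 − 0.1789 = -0.3011 which rounds to -0.30
e^(−rT) = e^(−0.029·1.25) = 0.9644
N(d₁) = N(-0.12) = 0.4522;  N(d₂) = N(-0.30) = 0.3821
C = 390·0.4522 − 420·0.9644·0.3821 = 176.3580 − 154.7688 = 21.5892

£21.59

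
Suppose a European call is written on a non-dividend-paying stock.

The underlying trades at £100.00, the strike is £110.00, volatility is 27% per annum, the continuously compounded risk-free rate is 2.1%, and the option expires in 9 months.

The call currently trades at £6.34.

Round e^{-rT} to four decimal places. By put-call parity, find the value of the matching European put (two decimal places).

£14.62

exp(−rT) = exp(−0.021·0.75) = 0.9844
Put-call parity: C − P = S − K·e^(−rT) = 100 − 110·0.9844 = 100 − 108.2840 = -8.2840
P = C − (C − P) = 6.34 − (-8.2840) = 14.6240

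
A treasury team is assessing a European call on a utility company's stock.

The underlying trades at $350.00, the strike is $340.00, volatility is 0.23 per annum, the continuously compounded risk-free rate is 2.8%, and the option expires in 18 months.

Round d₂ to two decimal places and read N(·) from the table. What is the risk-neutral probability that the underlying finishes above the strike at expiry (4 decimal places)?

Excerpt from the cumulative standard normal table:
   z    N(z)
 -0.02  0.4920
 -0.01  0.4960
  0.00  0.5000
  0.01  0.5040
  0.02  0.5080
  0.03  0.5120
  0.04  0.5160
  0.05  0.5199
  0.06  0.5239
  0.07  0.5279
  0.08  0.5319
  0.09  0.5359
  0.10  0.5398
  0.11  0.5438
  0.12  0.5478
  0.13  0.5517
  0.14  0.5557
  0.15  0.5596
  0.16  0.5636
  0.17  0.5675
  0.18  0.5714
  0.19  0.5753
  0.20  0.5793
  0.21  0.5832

0.5438

σ√T = 0.23 × 1.2247 = 0.2817
d₁ = [ln(350/340) + (0.028 + 0.23²/2)·1.5] / 0.2817 = [0.0290 + 0.0817] / 0.2817 = 0.3929 which rounds to 0.39
d₂ = d₁ − σ√T = 0.3929 − 0.2817 = 0.1112 which rounds to 0.11
Risk-neutral Pr[S_T > K] = N(d₂) = N(0.11) = 0.5438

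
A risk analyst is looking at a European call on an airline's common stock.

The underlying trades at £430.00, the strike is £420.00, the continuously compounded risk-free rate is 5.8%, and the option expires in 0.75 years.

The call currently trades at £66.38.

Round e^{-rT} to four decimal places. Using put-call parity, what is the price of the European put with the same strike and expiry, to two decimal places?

£38.49

e^(−rT) = e^(−0.058·0.75) = 0.9574
Put-call parity: C − P = S − K·e^(−rT) = 430 − 420·0.9574 = 430 − 402.1080 = 27.8920
P = C − (C − P) = 66.38 − (27.8920) = 38.4880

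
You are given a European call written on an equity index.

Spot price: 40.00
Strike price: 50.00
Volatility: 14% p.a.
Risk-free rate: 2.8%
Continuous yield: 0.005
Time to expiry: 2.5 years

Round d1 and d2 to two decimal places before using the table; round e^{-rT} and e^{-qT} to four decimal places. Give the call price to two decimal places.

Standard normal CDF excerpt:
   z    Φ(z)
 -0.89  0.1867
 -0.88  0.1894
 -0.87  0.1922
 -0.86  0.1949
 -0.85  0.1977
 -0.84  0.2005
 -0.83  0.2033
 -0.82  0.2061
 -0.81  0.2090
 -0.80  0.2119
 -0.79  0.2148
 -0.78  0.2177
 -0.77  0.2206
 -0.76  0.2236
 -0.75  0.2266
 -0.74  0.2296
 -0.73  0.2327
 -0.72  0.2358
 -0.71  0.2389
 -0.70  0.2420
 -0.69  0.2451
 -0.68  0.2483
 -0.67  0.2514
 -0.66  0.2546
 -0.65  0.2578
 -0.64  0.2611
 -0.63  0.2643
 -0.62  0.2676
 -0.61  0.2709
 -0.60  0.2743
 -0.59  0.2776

1.23

T = 2.5;  σ√T = 0.2214
ln(S/K) + (r − q + σ²/2)T = ln(40/50) + (0.028 − 0.005 + 0.14²/2)·2.5 = -0.2231 + 0.0820 = -0.1411
d₁ = -0.1411 / 0.2214 = -0.6376 ≈ -0.64
d₂ = d₁ − σ√T = -0.6376 − 0.2214 = -0.8590 ≈ -0.86
exp(−qT) = exp(−0.005·2.5) = 0.9876;  exp(−rT) = exp(−0.028·2.5) = 0.9324
C = 40·0.9876·N(-0.64) − 50·0.9324·N(-0.86) = 40·0.9876·0.2611 − 50·0.9324·0.1949 = 10.3145 − 9.0862 = 1.2283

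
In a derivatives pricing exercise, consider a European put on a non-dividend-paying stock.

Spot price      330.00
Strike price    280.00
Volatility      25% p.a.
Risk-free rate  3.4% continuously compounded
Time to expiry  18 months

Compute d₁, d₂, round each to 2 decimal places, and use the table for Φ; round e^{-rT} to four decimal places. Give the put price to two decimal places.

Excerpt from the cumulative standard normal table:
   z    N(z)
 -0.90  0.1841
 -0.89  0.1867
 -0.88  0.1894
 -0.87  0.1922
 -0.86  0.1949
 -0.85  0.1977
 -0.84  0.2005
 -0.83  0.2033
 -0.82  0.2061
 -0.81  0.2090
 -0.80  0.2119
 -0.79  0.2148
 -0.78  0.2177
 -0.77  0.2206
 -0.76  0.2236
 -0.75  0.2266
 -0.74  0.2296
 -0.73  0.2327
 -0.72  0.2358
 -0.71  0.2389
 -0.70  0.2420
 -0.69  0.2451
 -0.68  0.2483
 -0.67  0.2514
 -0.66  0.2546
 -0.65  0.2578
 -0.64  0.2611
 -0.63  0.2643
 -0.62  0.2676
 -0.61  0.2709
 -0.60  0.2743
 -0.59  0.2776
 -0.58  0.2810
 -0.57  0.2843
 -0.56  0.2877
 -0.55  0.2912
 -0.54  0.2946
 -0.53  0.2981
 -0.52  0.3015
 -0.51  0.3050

13.17

σ√T = 0.25 × 1.2247 = 0.3062
d₁ = [ln(330/280) + (0.034 + ½·0.25²)·1.5] / (σ√T) = (0.1643 + 0.0979) / 0.3062 = 0.8563 → 0.86
d₂ = 0.8563 − 0.3062 = 0.5501 → 0.55
exp(−rT) = exp(−0.034·1.5) = 0.9503
P = 280·0.9503·N(-0.55) − 330·N(-0.86) = 280·0.9503·0.2912 − 330·0.1949 = 77.4837 − 64.3170 = 13.1667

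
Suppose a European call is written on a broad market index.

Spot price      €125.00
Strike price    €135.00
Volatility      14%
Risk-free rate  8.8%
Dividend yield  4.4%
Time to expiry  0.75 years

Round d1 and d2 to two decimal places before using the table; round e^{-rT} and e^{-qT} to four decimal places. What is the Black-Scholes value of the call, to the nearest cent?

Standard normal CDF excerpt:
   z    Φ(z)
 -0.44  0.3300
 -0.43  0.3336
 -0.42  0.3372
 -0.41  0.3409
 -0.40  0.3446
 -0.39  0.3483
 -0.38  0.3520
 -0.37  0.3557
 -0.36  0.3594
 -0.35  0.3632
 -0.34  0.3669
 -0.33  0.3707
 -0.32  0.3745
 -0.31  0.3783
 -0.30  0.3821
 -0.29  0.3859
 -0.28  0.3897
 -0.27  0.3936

€3.60

σ√T = 0.14·√0.75 = 0.1212
d₁ = [ln(125/135) + (0.088 − 0.044 + 0.14²/2)·0.75] / 0.1212 = [-0.0770 + 0.0403] / 0.1212 = -0.3020 which rounds to -0.30
d₂ = d₁ − σ√T = -0.3020 − 0.1212 = -0.4232 which rounds to -0.42
exp(−qT) = exp(−0.044·0.75) = 0.9675;  exp(−rT) = exp(−0.088·0.75) = 0.9361
N(d₁) = N(-0.30) = 0.3821;  N(d₂) = N(-0.42) = 0.3372
C = 125·0.9675·0.3821 − 135·0.9361·0.3372 = 46.2102 − 42.6131 = 3.5971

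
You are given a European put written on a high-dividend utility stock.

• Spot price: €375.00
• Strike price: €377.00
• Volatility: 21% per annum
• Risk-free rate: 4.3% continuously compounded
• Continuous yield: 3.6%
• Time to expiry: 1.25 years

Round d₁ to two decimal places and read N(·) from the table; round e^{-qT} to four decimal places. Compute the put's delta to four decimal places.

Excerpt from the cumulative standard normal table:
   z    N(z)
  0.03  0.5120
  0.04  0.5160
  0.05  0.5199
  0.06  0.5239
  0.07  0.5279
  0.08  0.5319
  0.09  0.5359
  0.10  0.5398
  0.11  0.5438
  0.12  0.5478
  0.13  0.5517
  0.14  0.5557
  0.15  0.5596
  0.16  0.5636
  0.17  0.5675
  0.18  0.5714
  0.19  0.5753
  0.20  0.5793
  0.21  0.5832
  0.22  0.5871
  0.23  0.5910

T = 1.25;  σ√T = 0.2348
d₁ = [ln(375/377) + (0.043 − 0.036 + 0.21²/2)·1.25] / 0.2348 = [-0.0053 + 0.0363] / 0.2348 = 0.1320 ≈ 0.13
N(d₁) = N(0.13) = 0.5517
Δ_put = exp(−qT)·(N(d₁) − 1) = 0.9560·(0.5517 − 1) = -0.4286

-0.4286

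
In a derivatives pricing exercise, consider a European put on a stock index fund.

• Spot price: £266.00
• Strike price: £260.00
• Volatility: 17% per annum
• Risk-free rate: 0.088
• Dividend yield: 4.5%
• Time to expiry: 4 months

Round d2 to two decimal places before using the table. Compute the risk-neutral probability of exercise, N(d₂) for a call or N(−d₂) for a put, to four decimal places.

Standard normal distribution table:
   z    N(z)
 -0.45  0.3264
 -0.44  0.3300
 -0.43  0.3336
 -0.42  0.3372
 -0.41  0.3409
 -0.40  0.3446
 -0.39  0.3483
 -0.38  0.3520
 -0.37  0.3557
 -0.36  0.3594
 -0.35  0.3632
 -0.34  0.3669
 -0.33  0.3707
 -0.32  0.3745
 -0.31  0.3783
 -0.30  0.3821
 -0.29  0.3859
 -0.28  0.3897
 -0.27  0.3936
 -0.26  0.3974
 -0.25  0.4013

σ√T = 0.17·√0.3333 = 0.0981
d₁ = [ln(266/260) + (0.088 − 0.045 + 0.17²/2)·0.3333] / 0.0981 = [0.0228 + 0.0192] / 0.0981 = 0.4276 which rounds to 0.43
d₂ = d₁ − σ√T = 0.4276 − 0.0981 = 0.3294 which rounds to 0.33
Pr(exercise) under Q = N(−d₂) = N(-0.33) = 0.3707

0.3707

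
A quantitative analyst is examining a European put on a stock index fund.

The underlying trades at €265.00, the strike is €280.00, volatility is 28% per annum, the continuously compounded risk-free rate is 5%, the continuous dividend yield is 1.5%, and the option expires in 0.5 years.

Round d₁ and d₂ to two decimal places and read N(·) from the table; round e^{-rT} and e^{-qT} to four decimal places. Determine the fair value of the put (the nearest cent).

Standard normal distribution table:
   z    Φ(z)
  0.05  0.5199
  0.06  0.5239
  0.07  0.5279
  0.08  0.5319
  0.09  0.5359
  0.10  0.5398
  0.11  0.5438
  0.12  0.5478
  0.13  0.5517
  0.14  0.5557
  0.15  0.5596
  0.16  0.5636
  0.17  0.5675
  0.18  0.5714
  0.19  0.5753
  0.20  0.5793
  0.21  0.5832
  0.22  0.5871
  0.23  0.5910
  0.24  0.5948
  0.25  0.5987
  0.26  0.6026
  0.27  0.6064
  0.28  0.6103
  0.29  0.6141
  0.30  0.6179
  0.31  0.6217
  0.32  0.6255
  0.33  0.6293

T = 0.5;  σ√T = 0.1980
d₁ = [ln(265/280) + (0.05 − 0.015 + 0.28²/2)·0.5] / 0.1980 = [-0.0551 + 0.0371] / 0.1980 = -0.0907 which rounds to -0.09
d₂ = d₁ − σ√T = -0.0907 − 0.1980 = -0.2887 which rounds to -0.29
e^(−qT) = e^(−0.015·0.5) = 0.9925;  e^(−rT) = e^(−0.05·0.5) = 0.9753
N(−d₂) = N(0.29) = 0.6141;  N(−d₁) = N(0.09) = 0.5359
P = 280·0.9753·0.6141 − 265·0.9925·0.5359 = 167.7009 − 140.9484 = 26.7525

€26.75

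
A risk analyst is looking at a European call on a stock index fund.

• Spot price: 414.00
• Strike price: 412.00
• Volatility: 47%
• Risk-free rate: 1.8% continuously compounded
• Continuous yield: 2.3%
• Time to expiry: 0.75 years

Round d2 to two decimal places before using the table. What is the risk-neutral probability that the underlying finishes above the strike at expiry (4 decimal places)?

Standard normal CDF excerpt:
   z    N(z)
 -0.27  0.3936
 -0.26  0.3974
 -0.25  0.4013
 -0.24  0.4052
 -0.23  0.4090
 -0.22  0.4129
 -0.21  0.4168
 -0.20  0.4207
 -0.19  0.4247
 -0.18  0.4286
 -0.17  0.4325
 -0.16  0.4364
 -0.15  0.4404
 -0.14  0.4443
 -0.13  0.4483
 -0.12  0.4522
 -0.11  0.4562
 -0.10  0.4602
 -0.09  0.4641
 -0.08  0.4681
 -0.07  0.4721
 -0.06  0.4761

0.4207

T = 0.75;  σ√T = 0.4070
d₁ = [ln(414/412) + (0.018 − 0.023 + ½·0.47²)·0.75] / (σ√T) = (0.0048 + 0.0791) / 0.4070 = 0.2062 → 0.21
d₂ = 0.2062 − 0.4070 = -0.2008 → -0.20
Pr(exercise) under Q = N(d₂) = 0.4207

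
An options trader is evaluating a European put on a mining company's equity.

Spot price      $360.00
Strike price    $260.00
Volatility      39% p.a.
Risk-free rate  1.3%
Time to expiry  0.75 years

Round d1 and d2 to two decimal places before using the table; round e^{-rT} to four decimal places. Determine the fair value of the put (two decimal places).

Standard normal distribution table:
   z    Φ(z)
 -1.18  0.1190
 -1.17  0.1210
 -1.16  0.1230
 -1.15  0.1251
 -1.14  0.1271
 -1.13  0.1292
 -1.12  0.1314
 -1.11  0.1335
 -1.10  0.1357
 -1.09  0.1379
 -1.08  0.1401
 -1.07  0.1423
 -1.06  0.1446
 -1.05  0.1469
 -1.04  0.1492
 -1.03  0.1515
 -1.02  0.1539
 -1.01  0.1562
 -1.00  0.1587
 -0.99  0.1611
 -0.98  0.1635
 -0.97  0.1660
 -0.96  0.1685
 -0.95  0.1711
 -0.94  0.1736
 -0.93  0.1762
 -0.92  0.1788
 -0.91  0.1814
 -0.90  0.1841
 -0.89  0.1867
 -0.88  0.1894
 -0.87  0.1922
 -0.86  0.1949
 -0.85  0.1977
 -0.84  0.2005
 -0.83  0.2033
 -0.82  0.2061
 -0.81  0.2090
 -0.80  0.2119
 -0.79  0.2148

T = 0.75;  σ√T = 0.3377
ln(S/K) + (r + σ²/2)T = ln(360/260) + (0.013 + 0.39²/2)·0.75 = 0.3254 + 0.0668 = 0.3922
d₁ = 0.3922 / 0.3377 = 1.1612 ≈ 1.16
d₂ = d₁ − σ√T = 1.1612 − 0.3377 = 0.8235 ≈ 0.82
exp(−rT) = exp(−0.013·0.75) = 0.9903
N(−d₂) = N(-0.82) = 0.2061;  N(−d₁) = N(-1.16) = 0.1230
P = 260·0.9903·0.2061 − 360·0.1230 = 53.0662 − 44.2800 = 8.7862

$8.79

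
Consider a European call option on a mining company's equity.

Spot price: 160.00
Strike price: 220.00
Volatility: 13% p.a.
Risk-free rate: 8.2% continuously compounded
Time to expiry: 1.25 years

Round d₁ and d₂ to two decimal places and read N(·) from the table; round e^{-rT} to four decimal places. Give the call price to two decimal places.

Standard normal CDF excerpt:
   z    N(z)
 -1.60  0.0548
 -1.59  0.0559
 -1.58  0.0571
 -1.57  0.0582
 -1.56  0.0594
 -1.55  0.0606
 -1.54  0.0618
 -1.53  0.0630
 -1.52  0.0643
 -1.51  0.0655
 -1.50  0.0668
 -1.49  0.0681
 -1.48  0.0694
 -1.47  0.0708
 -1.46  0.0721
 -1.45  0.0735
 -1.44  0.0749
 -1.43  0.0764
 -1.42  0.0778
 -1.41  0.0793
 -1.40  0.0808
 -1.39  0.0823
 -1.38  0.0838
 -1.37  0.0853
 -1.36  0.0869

0.89

σ√T = 0.13 × 1.1180 = 0.1453
d₁ = [ln(160/220) + (0.082 + 0.13²/2)·1.25] / 0.1453 = [-0.3185 + 0.1131] / 0.1453 = -1.4131 ⇒ -1.41
d₂ = d₁ − σ√T = -1.4131 − 0.1453 = -1.5585 ⇒ -1.56
e^(−rT) = e^(−0.082·1.25) = 0.9026
C = 160·N(-1.41) − 220·0.9026·N(-1.56) = 160·0.0793 − 220·0.9026·0.0594 = 12.6880 − 11.7952 = 0.8928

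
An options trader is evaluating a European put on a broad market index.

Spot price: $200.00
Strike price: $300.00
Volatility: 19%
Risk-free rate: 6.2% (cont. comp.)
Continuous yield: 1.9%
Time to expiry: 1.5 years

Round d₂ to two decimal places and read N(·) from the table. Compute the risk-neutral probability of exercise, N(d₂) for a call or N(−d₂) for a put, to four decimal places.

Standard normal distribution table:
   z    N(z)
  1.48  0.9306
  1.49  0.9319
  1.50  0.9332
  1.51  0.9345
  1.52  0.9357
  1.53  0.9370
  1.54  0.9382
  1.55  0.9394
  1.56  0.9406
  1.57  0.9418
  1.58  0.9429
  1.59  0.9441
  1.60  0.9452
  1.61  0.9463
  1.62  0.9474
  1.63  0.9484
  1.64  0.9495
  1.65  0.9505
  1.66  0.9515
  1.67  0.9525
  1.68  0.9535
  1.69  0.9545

0.9429

σ√T = 0.19 × 1.2247 = 0.2327
d₁ = [ln(200/300) + (0.062 − 0.019 + ½·0.19²)·1.5] / (σ√T) = (-0.4055 + 0.0916) / 0.2327 = -1.3489 ⇒ -1.35
d₂ = -1.3489 − 0.2327 = -1.5816 ⇒ -1.58
Risk-neutral Pr[S_T < K] = N(−d₂) = N(1.58) = 0.9429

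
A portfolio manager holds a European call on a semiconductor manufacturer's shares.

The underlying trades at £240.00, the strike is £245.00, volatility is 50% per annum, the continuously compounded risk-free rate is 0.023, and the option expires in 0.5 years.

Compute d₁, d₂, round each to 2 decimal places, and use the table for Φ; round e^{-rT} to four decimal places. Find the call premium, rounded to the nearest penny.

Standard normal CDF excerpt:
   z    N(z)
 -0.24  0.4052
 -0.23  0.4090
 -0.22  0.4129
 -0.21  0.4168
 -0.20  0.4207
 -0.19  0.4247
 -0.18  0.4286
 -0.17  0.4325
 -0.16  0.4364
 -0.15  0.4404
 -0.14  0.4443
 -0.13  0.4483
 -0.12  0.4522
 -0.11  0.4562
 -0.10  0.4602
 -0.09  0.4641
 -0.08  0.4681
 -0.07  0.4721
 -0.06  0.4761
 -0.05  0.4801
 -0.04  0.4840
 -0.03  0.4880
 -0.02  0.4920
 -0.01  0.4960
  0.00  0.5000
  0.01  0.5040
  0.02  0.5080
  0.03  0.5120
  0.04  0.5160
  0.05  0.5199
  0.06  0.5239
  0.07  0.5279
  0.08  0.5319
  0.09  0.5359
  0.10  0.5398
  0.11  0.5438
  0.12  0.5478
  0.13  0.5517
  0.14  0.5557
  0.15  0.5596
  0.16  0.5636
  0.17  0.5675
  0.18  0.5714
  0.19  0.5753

σ√T = 0.5 × 0.7071 = 0.3536
d₁ = [ln(240/245) + (0.023 + ½·0.5²)·0.5] / (σ√T) = (-0.0206 + 0.0740) / 0.3536 = 0.1510 ≈ 0.15
d₂ = 0.1510 − 0.3536 = -0.2026 ≈ -0.20
e^(−rT) = e^(−0.023·0.5) = 0.9886
C = 240·N(0.15) − 245·0.9886·N(-0.20) = 240·0.5596 − 245·0.9886·0.4207 = 134.3040 − 101.8965 = 32.4075

£32.41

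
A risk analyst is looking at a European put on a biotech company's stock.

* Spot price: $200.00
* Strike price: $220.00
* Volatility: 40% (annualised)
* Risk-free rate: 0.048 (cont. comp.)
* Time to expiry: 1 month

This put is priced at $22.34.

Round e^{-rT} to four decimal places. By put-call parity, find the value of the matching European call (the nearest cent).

e^(−rT) = e^(−0.048·0.08333) = 0.9960
Put-call parity: C − P = S − K·e^(−rT) = 200 − 220·0.9960 = 200 − 219.1200 = -19.1200
C = P + (C − P) = 22.34 + (-19.1200) = 3.2200

$3.22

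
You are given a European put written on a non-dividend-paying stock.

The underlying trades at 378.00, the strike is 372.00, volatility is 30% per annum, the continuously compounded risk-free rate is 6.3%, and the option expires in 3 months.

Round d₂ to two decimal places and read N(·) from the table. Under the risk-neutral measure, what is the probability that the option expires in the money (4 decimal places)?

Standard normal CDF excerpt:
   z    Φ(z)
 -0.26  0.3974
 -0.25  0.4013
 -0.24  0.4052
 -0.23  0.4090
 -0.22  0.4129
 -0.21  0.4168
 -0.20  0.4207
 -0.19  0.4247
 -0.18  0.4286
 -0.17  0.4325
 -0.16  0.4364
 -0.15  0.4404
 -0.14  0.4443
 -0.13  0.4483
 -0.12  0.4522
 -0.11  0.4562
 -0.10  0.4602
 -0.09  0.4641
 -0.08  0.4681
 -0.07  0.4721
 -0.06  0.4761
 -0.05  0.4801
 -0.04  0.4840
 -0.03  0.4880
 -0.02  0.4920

0.4443

T = 0.25;  σ√T = 0.1500
d₁ = [ln(378/372) + (0.063 + ½·0.3²)·0.25] / (σ√T) = (0.0160 + 0.0270) / 0.1500 = 0.2867 which rounds to 0.29
d₂ = 0.2867 − 0.1500 = 0.1367 which rounds to 0.14
Pr(exercise) under Q = N(−d₂) = N(-0.14) = 0.4443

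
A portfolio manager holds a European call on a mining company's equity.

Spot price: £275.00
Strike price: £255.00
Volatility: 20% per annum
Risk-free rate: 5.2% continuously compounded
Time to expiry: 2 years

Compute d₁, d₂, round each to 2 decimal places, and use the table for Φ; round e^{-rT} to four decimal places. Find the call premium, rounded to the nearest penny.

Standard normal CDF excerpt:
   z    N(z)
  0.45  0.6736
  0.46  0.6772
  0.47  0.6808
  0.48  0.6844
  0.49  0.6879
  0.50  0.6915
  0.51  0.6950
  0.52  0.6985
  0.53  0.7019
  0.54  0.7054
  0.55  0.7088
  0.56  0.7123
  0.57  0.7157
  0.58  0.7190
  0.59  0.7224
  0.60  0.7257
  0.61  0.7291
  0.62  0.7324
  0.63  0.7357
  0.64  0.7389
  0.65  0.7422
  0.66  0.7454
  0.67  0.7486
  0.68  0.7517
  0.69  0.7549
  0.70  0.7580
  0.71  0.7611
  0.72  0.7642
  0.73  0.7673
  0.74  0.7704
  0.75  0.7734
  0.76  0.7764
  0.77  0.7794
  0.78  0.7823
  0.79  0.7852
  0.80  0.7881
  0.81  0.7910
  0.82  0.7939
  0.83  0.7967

σ√T = 0.2 × 1.4142 = 0.2828
d₁ = [ln(275/255) + (0.052 + 0.2²/2)·2] / 0.2828 = [0.0755 + 0.1440] / 0.2828 = 0.7761 → 0.78
d₂ = d₁ − σ√T = 0.7761 − 0.2828 = 0.4932 → 0.49
e^(−rT) = e^(−0.052·2) = 0.9012
N(d₁) = N(0.78) = 0.7823;  N(d₂) = N(0.49) = 0.6879
C = 275·0.7823 − 255·0.9012·0.6879 = 215.1325 − 158.0835 = 57.0490

£57.05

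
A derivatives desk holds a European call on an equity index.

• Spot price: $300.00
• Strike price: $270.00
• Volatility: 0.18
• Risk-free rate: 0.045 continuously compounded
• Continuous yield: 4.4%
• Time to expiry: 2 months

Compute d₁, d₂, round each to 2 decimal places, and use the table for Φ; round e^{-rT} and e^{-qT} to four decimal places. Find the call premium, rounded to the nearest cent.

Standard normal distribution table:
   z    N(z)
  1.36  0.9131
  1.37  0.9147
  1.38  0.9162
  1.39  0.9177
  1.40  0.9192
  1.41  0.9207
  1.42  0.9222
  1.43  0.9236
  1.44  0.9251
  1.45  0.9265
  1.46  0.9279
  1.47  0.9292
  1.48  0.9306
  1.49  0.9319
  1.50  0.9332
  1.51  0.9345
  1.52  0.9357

$30.40

T = 0.1667;  σ√T = 0.0735
ln(S/K) + (r − q + σ²/2)T = ln(300/270) + (0.045 − 0.044 + 0.18²/2)·0.1667 = 0.1054 + 0.0029 = 0.1082
d₁ = 0.1082 / 0.0735 = 1.4728 → 1.47
d₂ = d₁ − σ√T = 1.4728 − 0.0735 = 1.3993 → 1.40
exp(−qT) = exp(−0.044·0.1667) = 0.9927;  exp(−rT) = exp(−0.045·0.1667) = 0.9925
C = 300·0.9927·N(1.47) − 270·0.9925·N(1.40) = 300·0.9927·0.9292 − 270·0.9925·0.9192 = 276.7251 − 246.3226 = 30.4024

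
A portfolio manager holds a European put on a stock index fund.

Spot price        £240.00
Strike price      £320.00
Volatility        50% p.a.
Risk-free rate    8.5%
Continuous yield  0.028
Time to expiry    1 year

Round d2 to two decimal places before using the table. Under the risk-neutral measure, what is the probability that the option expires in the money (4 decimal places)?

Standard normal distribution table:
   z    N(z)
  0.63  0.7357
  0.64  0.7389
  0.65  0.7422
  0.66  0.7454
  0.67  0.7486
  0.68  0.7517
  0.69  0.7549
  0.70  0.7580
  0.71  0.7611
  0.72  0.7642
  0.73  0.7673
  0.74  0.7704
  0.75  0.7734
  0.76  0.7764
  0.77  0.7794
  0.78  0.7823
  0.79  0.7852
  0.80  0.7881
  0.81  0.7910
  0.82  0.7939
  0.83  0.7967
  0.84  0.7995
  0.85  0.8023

σ√T = 0.5 × 1.0000 = 0.5000
d₁ = [ln(240/320) + (0.085 − 0.028 + ½·0.5²)·1] / (σ√T) = (-0.2877 + 0.1820) / 0.5000 = -0.2114 ≈ -0.21
d₂ = -0.2114 − 0.5000 = -0.7114 ≈ -0.71
Risk-neutral Pr[S_T < K] = N(−d₂) = N(0.71) = 0.7611

0.7611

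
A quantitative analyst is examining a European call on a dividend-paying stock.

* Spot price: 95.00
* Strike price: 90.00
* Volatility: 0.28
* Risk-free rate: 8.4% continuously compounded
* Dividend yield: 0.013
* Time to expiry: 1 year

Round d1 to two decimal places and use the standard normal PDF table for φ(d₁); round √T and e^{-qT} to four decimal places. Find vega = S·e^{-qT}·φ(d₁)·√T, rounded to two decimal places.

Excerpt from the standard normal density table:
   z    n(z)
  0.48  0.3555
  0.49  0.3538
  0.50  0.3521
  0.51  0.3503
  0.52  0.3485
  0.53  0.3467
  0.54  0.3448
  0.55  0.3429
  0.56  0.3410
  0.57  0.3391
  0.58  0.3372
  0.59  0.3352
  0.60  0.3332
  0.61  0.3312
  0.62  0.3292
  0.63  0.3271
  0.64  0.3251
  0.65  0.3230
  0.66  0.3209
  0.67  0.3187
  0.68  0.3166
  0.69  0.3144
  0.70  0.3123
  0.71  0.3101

31.43

σ√T = 0.28·√1 = 0.2800
d₁ = [ln(95/90) + (0.084 − 0.013 + 0.28²/2)·1] / 0.2800 = [0.0541 + 0.1102] / 0.2800 = 0.5867 → 0.59
√T = √1 = 1.0000
φ(d₁) = φ(0.59) = 0.3352
exp(−qT) = exp(−0.013·1) = 0.9871
vega = S·exp(−qT)·φ(d₁)·√T = 95·0.9871·0.3352·1.0000 = 31.4332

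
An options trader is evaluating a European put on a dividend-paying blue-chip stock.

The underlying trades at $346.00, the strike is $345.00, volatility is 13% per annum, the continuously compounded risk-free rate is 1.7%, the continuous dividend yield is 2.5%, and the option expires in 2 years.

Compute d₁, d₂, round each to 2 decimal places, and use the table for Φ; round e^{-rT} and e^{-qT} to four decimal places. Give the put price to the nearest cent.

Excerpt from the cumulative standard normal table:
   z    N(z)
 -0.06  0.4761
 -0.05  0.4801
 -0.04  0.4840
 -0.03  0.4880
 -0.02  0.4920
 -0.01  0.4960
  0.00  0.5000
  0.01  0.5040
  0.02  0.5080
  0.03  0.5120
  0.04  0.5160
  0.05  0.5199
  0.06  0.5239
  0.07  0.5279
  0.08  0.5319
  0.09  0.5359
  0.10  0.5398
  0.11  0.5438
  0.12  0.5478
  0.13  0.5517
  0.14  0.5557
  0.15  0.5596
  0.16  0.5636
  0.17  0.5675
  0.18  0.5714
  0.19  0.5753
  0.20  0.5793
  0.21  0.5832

$26.02

T = 2;  σ√T = 0.1838
ln(S/K) + (r − q + σ²/2)T = ln(346/345) + (0.017 − 0.025 + 0.13²/2)·2 = 0.0029 + 0.0009 = 0.0038
d₁ = 0.0038 / 0.1838 = 0.0206 ≈ 0.02
d₂ = d₁ − σ√T = 0.0206 − 0.1838 = -0.1632 ≈ -0.16
e^(−qT) = e^(−0.025·2) = 0.9512;  e^(−rT) = e^(−0.017·2) = 0.9666
P = 345·0.9666·N(0.16) − 346·0.9512·N(-0.02) = 345·0.9666·0.5636 − 346·0.9512·0.4920 = 187.9476 − 161.9247 = 26.0230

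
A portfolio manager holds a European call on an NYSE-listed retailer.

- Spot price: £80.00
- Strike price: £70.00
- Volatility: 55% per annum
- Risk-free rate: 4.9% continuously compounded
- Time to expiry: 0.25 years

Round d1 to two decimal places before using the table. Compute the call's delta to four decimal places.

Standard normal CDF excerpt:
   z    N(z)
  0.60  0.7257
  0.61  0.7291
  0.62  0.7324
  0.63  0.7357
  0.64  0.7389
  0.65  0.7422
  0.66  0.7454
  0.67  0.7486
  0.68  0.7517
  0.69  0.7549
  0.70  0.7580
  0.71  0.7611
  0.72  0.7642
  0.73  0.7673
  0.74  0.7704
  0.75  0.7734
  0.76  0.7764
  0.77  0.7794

0.7486

T = 0.25;  σ√T = 0.2750
d₁ = [ln(80/70) + (0.049 + ½·0.55²)·0.25] / (σ√T) = (0.1335 + 0.0501) / 0.2750 = 0.6676 → 0.67
N(d₁) = N(0.67) = 0.7486
Δ_call = N(d₁) = 0.7486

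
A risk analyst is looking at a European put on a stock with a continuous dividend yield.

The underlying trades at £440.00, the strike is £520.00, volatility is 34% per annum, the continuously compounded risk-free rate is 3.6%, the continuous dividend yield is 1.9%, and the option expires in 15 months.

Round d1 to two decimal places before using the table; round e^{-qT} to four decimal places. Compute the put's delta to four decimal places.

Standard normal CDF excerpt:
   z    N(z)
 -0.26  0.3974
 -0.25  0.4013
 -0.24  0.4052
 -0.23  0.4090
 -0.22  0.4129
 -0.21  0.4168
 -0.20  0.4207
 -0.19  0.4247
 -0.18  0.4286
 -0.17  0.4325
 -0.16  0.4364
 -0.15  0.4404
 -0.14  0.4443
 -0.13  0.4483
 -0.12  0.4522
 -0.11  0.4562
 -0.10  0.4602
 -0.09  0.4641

T = 1.25;  σ√T = 0.3801
d₁ = [ln(440/520) + (0.036 − 0.019 + 0.34²/2)·1.25] / 0.3801 = [-0.1671 + 0.0935] / 0.3801 = -0.1935 → -0.19
N(d₁) = N(-0.19) = 0.4247
Δ_put = e^(−qT)·(N(d₁) − 1) = 0.9765·(0.4247 − 1) = -0.5618

-0.5618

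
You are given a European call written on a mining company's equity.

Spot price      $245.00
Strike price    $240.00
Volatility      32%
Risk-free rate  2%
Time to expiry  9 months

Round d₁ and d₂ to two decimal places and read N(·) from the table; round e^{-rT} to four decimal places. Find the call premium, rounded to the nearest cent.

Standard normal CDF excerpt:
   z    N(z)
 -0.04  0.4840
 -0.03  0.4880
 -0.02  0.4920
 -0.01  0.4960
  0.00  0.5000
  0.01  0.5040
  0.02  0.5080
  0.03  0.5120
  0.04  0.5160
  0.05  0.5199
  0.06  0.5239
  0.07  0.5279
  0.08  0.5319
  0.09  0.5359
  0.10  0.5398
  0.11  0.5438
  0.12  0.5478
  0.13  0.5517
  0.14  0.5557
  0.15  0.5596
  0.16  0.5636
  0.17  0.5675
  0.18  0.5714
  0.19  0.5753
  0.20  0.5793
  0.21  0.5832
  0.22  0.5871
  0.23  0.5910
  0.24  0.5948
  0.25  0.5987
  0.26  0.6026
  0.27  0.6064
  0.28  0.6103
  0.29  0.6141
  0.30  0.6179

$31.30

σ√T = 0.32·√0.75 = 0.2771
d₁ = [ln(245/240) + (0.02 + 0.32²/2)·0.75] / 0.2771 = [0.0206 + 0.0534] / 0.2771 = 0.2671 ≈ 0.27
d₂ = d₁ − σ√T = 0.2671 − 0.2771 = -0.0100 ≈ -0.01
exp(−rT) = exp(−0.02·0.75) = 0.9851
N(d₁) = N(0.27) = 0.6064;  N(d₂) = N(-0.01) = 0.4960
C = 245·0.6064 − 240·0.9851·0.4960 = 148.5680 − 117.2663 = 31.3017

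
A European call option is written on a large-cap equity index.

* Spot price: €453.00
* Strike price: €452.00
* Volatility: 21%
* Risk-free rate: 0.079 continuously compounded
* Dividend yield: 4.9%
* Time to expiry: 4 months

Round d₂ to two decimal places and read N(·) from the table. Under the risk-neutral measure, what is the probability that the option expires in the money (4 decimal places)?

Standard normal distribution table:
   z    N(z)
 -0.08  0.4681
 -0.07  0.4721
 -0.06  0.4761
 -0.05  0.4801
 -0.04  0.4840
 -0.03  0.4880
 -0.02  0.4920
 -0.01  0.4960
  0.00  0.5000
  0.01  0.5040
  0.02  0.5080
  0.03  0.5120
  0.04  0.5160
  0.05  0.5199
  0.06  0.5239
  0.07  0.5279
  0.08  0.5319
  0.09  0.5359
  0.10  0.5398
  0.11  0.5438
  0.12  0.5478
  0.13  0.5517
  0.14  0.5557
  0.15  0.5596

0.5160

σ√T = 0.21 × 0.5774 = 0.1212
d₁ = [ln(453/452) + (0.079 − 0.049 + 0.21²/2)·0.3333] / 0.1212 = [0.0022 + 0.0173] / 0.1212 = 0.1613 which rounds to 0.16
d₂ = d₁ − σ√T = 0.1613 − 0.1212 = 0.0401 which rounds to 0.04
Risk-neutral Pr[S_T > K] = N(d₂) = N(0.04) = 0.5160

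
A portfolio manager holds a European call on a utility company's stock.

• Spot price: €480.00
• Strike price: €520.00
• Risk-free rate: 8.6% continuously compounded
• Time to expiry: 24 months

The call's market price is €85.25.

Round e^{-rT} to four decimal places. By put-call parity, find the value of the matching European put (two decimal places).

e^(−rT) = e^(−0.086·2) = 0.8420
Put-call parity: C − P = S − K·e^(−rT) = 480 − 520·0.8420 = 480 − 437.8400 = 42.1600
P = C − (C − P) = 85.25 − (42.1600) = 43.0900

€43.09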